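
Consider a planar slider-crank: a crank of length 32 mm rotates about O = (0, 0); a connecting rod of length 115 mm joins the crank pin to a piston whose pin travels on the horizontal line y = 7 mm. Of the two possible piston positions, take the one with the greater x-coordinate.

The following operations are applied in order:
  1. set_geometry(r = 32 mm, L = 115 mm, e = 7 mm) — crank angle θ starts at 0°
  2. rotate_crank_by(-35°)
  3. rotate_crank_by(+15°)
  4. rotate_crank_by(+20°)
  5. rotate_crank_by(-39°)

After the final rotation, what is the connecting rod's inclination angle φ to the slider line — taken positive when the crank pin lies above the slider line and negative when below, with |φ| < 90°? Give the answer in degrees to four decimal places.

-13.6497

set_geometry: r = 32 mm, L = 115 mm, e = 7 mm; θ ← 0°
rotate_crank_by(-35°): θ ← 0° -35° = -35°
rotate_crank_by(+15°): θ ← -35° +15° = -20°
rotate_crank_by(+20°): θ ← -20° +20° = 0°
rotate_crank_by(-39°): θ ← 0° -39° = -39°
crank pin P = (r cos θ, r sin θ) = (24.868671, -20.138253)
h = r sin θ − e = -20.138253 − 7 = -27.138253
sin φ = h / L = -27.138253 / 115 = -0.23598480
φ = arcsin(-0.23598480) = -13.649681°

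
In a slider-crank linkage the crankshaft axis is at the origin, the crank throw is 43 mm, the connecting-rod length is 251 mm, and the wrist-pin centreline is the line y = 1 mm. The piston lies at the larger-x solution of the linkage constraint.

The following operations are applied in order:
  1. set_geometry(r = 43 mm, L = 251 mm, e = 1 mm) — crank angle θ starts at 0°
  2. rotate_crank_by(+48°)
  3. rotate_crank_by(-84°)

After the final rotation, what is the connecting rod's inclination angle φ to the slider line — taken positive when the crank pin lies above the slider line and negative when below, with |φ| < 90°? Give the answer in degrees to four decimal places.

set_geometry: r = 43 mm, L = 251 mm, e = 1 mm; θ ← 0°
rotate_crank_by(+48°): θ ← 0° +48° = 48°
rotate_crank_by(-84°): θ ← 48° -84° = -36°
crank pin P = (r cos θ, r sin θ) = (34.787731, -25.274766)
h = r sin θ − e = -25.274766 − 1 = -26.274766
sin φ = h / L = -26.274766 / 251 = -0.10468034
φ = arcsin(-0.10468034) = -6.008750°

-6.0088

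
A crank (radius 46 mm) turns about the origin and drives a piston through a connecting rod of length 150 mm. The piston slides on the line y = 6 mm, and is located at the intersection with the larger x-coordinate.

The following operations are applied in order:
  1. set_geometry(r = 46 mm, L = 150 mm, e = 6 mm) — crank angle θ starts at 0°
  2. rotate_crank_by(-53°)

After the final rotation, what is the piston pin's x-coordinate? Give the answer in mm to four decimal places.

set_geometry: r = 46 mm, L = 150 mm, e = 6 mm; θ ← 0°
rotate_crank_by(-53°): θ ← 0° -53° = -53°
crank pin P = (r cos θ, r sin θ) = (27.683491, -36.737233)
h = r sin θ − e = -36.737233 − 6 = -42.737233
x = r cos θ + √(L² − h²) = 27.683491 + √(22500.0 − 1826.4711) = 27.683491 + 143.782923 = 171.466414

171.4664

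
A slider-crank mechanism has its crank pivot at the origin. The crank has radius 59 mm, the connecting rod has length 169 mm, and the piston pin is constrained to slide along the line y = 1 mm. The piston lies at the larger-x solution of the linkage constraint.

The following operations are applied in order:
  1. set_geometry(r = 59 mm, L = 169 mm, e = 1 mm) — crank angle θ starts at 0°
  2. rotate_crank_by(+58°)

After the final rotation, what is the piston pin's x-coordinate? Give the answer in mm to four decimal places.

set_geometry: r = 59 mm, L = 169 mm, e = 1 mm; θ ← 0°
rotate_crank_by(+58°): θ ← 0° +58° = 58°
crank pin P = (r cos θ, r sin θ) = (31.265237, 50.034838)
h = r sin θ − e = 50.034838 − 1 = 49.034838
x = r cos θ + √(L² − h²) = 31.265237 + √(28561.0 − 2404.4153) = 31.265237 + 161.729975 = 192.995211

192.9952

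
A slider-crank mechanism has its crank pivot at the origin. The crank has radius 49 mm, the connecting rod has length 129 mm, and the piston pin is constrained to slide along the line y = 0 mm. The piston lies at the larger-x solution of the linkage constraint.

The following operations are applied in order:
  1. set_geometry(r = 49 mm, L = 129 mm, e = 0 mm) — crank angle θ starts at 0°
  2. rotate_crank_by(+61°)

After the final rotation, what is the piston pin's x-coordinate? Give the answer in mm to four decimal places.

set_geometry: r = 49 mm, L = 129 mm, e = 0 mm; θ ← 0°
rotate_crank_by(+61°): θ ← 0° +61° = 61°
crank pin P = (r cos θ, r sin θ) = (23.755671, 42.856366)
h = r sin θ − e = 42.856366 − 0 = 42.856366
x = r cos θ + √(L² − h²) = 23.755671 + √(16641.0 − 1836.6681) = 23.755671 + 121.673053 = 145.428725

145.4287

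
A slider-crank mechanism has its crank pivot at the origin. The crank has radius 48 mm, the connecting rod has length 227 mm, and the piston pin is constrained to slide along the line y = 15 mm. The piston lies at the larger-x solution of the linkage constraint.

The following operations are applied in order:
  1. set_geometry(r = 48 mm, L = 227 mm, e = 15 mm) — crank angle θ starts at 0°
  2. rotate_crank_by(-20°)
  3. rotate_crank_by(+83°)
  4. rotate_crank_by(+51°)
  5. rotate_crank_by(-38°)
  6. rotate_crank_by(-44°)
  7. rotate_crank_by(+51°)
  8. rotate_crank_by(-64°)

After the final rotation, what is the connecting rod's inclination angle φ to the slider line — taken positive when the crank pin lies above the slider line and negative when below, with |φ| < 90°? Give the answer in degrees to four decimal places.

set_geometry: r = 48 mm, L = 227 mm, e = 15 mm; θ ← 0°
rotate_crank_by(-20°): θ ← 0° -20° = -20°
rotate_crank_by(+83°): θ ← -20° +83° = 63°
rotate_crank_by(+51°): θ ← 63° +51° = 114°
rotate_crank_by(-38°): θ ← 114° -38° = 76°
rotate_crank_by(-44°): θ ← 76° -44° = 32°
rotate_crank_by(+51°): θ ← 32° +51° = 83°
rotate_crank_by(-64°): θ ← 83° -64° = 19°
crank pin P = (r cos θ, r sin θ) = (45.384892, 15.627271)
h = r sin θ − e = 15.627271 − 15 = 0.627271
sin φ = h / L = 0.627271 / 227 = 0.00276331
φ = arcsin(0.00276331) = 0.158326°

0.1583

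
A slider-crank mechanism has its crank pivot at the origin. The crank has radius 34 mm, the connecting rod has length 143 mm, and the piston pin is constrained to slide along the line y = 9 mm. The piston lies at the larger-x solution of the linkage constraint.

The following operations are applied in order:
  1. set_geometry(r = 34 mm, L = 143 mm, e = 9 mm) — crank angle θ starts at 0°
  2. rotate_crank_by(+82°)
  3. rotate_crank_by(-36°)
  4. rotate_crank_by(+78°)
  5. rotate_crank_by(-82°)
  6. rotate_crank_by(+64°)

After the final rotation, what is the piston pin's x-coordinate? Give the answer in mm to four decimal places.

131.6536

set_geometry: r = 34 mm, L = 143 mm, e = 9 mm; θ ← 0°
rotate_crank_by(+82°): θ ← 0° +82° = 82°
rotate_crank_by(-36°): θ ← 82° -36° = 46°
rotate_crank_by(+78°): θ ← 46° +78° = 124°
rotate_crank_by(-82°): θ ← 124° -82° = 42°
rotate_crank_by(+64°): θ ← 42° +64° = 106°
crank pin P = (r cos θ, r sin θ) = (-9.371670, 32.682898)
h = r sin θ − e = 32.682898 − 9 = 23.682898
x = r cos θ + √(L² − h²) = -9.371670 + √(20449.0 − 560.8796) = -9.371670 + 141.025247 = 131.653577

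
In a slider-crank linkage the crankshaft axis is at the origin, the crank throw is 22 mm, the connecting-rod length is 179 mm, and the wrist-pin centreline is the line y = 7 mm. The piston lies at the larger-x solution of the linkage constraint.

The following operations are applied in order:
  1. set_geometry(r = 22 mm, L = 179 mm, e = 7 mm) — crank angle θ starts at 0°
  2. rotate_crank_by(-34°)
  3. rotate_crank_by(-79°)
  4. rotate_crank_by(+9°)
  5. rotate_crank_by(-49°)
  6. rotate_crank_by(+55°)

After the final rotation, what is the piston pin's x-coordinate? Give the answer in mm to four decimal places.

173.6084

set_geometry: r = 22 mm, L = 179 mm, e = 7 mm; θ ← 0°
rotate_crank_by(-34°): θ ← 0° -34° = -34°
rotate_crank_by(-79°): θ ← -34° -79° = -113°
rotate_crank_by(+9°): θ ← -113° +9° = -104°
rotate_crank_by(-49°): θ ← -104° -49° = -153°
rotate_crank_by(+55°): θ ← -153° +55° = -98°
crank pin P = (r cos θ, r sin θ) = (-3.061808, -21.785898)
h = r sin θ − e = -21.785898 − 7 = -28.785898
x = r cos θ + √(L² − h²) = -3.061808 + √(32041.0 − 828.6279) = -3.061808 + 176.670235 = 173.608427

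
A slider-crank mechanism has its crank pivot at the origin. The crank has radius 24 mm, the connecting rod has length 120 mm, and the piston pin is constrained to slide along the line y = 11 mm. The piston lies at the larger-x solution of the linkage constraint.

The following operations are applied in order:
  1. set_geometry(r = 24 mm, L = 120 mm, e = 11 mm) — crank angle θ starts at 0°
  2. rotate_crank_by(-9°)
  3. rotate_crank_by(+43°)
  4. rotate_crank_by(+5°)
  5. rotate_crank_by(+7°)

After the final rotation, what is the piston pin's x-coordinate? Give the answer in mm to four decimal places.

136.5082

set_geometry: r = 24 mm, L = 120 mm, e = 11 mm; θ ← 0°
rotate_crank_by(-9°): θ ← 0° -9° = -9°
rotate_crank_by(+43°): θ ← -9° +43° = 34°
rotate_crank_by(+5°): θ ← 34° +5° = 39°
rotate_crank_by(+7°): θ ← 39° +7° = 46°
crank pin P = (r cos θ, r sin θ) = (16.671801, 17.264155)
h = r sin θ − e = 17.264155 − 11 = 6.264155
x = r cos θ + √(L² − h²) = 16.671801 + √(14400.0 − 39.2396) = 16.671801 + 119.836390 = 136.508191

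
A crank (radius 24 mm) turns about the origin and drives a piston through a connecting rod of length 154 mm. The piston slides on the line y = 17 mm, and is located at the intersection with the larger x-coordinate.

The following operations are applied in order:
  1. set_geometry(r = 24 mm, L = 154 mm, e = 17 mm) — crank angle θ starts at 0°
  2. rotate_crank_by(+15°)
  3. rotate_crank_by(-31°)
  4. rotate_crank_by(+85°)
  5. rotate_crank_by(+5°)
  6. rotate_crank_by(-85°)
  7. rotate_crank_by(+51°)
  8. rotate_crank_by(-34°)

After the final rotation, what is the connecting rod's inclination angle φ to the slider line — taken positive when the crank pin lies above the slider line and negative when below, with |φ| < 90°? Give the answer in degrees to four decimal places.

-5.3995

set_geometry: r = 24 mm, L = 154 mm, e = 17 mm; θ ← 0°
rotate_crank_by(+15°): θ ← 0° +15° = 15°
rotate_crank_by(-31°): θ ← 15° -31° = -16°
rotate_crank_by(+85°): θ ← -16° +85° = 69°
rotate_crank_by(+5°): θ ← 69° +5° = 74°
rotate_crank_by(-85°): θ ← 74° -85° = -11°
rotate_crank_by(+51°): θ ← -11° +51° = 40°
rotate_crank_by(-34°): θ ← 40° -34° = 6°
crank pin P = (r cos θ, r sin θ) = (23.868525, 2.508683)
h = r sin θ − e = 2.508683 − 17 = -14.491317
sin φ = h / L = -14.491317 / 154 = -0.09409946
φ = arcsin(-0.09409946) = -5.399490°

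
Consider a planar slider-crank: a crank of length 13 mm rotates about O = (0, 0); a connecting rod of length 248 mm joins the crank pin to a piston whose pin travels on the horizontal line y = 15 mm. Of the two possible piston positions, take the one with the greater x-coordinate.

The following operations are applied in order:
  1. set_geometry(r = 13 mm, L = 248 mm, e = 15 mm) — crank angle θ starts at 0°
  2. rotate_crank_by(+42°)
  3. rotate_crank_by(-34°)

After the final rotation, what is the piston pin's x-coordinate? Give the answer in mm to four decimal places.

260.5224

set_geometry: r = 13 mm, L = 248 mm, e = 15 mm; θ ← 0°
rotate_crank_by(+42°): θ ← 0° +42° = 42°
rotate_crank_by(-34°): θ ← 42° -34° = 8°
crank pin P = (r cos θ, r sin θ) = (12.873485, 1.809250)
h = r sin θ − e = 1.809250 − 15 = -13.190750
x = r cos θ + √(L² − h²) = 12.873485 + √(61504.0 − 173.9959) = 12.873485 + 247.648953 = 260.522438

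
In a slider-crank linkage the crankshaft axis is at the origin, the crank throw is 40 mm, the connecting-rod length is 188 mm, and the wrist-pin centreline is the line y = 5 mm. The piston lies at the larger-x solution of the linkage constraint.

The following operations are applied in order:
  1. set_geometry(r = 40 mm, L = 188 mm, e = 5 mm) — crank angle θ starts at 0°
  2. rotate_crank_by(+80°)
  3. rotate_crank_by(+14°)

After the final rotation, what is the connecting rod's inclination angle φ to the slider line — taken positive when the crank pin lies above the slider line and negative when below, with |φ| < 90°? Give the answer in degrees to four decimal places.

set_geometry: r = 40 mm, L = 188 mm, e = 5 mm; θ ← 0°
rotate_crank_by(+80°): θ ← 0° +80° = 80°
rotate_crank_by(+14°): θ ← 80° +14° = 94°
crank pin P = (r cos θ, r sin θ) = (-2.790259, 39.902562)
h = r sin θ − e = 39.902562 − 5 = 34.902562
sin φ = h / L = 34.902562 / 188 = 0.18565193
φ = arcsin(0.18565193) = 10.699143°

10.6991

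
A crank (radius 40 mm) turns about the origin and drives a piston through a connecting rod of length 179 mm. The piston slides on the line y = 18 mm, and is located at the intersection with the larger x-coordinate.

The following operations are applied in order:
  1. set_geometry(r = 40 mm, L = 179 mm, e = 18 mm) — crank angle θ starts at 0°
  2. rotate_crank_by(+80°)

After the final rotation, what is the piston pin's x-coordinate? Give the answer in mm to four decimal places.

184.6630

set_geometry: r = 40 mm, L = 179 mm, e = 18 mm; θ ← 0°
rotate_crank_by(+80°): θ ← 0° +80° = 80°
crank pin P = (r cos θ, r sin θ) = (6.945927, 39.392310)
h = r sin θ − e = 39.392310 − 18 = 21.392310
x = r cos θ + √(L² − h²) = 6.945927 + √(32041.0 − 457.6309) = 6.945927 + 177.717104 = 184.663031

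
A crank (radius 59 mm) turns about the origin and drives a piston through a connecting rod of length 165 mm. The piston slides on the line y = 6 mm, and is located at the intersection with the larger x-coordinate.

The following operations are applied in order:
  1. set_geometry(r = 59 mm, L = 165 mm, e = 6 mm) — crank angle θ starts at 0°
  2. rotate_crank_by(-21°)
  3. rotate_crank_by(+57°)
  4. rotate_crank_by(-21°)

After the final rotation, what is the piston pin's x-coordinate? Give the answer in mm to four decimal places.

set_geometry: r = 59 mm, L = 165 mm, e = 6 mm; θ ← 0°
rotate_crank_by(-21°): θ ← 0° -21° = -21°
rotate_crank_by(+57°): θ ← -21° +57° = 36°
rotate_crank_by(-21°): θ ← 36° -21° = 15°
crank pin P = (r cos θ, r sin θ) = (56.989624, 15.270324)
h = r sin θ − e = 15.270324 − 6 = 9.270324
x = r cos θ + √(L² − h²) = 56.989624 + √(27225.0 − 85.9389) = 56.989624 + 164.739373 = 221.728997

221.7290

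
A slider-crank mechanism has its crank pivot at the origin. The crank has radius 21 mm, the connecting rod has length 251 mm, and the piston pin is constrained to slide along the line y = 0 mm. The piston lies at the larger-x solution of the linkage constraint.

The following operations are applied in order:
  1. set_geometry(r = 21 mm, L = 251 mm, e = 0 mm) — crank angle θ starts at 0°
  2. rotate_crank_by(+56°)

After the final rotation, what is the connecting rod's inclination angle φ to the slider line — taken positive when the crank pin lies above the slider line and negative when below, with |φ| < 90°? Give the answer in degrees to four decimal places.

set_geometry: r = 21 mm, L = 251 mm, e = 0 mm; θ ← 0°
rotate_crank_by(+56°): θ ← 0° +56° = 56°
crank pin P = (r cos θ, r sin θ) = (11.743051, 17.409789)
h = r sin θ − e = 17.409789 − 0 = 17.409789
sin φ = h / L = 17.409789 / 251 = 0.06936171
φ = arcsin(0.06936171) = 3.977327°

3.9773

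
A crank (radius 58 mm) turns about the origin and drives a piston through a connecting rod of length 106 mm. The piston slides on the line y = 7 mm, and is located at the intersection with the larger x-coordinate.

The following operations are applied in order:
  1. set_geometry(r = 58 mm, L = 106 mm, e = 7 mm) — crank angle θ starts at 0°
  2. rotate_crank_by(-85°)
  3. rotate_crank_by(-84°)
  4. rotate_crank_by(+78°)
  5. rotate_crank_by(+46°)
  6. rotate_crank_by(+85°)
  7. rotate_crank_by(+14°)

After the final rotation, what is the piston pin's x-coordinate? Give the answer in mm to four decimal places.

set_geometry: r = 58 mm, L = 106 mm, e = 7 mm; θ ← 0°
rotate_crank_by(-85°): θ ← 0° -85° = -85°
rotate_crank_by(-84°): θ ← -85° -84° = -169°
rotate_crank_by(+78°): θ ← -169° +78° = -91°
rotate_crank_by(+46°): θ ← -91° +46° = -45°
rotate_crank_by(+85°): θ ← -45° +85° = 40°
rotate_crank_by(+14°): θ ← 40° +14° = 54°
crank pin P = (r cos θ, r sin θ) = (34.091545, 46.922986)
h = r sin θ − e = 46.922986 − 7 = 39.922986
x = r cos θ + √(L² − h²) = 34.091545 + √(11236.0 − 1593.8448) = 34.091545 + 98.194476 = 132.286021

132.2860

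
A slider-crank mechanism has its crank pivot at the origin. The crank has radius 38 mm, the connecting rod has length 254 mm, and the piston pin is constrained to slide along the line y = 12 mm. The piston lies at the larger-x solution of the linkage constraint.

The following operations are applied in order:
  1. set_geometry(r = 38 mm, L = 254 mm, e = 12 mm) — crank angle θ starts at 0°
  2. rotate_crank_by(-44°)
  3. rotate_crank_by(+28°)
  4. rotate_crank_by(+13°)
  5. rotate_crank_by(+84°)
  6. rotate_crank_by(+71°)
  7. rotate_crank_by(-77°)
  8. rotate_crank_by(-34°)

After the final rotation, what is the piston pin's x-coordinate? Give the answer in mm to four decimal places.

282.3496

set_geometry: r = 38 mm, L = 254 mm, e = 12 mm; θ ← 0°
rotate_crank_by(-44°): θ ← 0° -44° = -44°
rotate_crank_by(+28°): θ ← -44° +28° = -16°
rotate_crank_by(+13°): θ ← -16° +13° = -3°
rotate_crank_by(+84°): θ ← -3° +84° = 81°
rotate_crank_by(+71°): θ ← 81° +71° = 152°
rotate_crank_by(-77°): θ ← 152° -77° = 75°
rotate_crank_by(-34°): θ ← 75° -34° = 41°
crank pin P = (r cos θ, r sin θ) = (28.678964, 24.930243)
h = r sin θ − e = 24.930243 − 12 = 12.930243
x = r cos θ + √(L² − h²) = 28.678964 + √(64516.0 − 167.1912) = 28.678964 + 253.670670 = 282.349634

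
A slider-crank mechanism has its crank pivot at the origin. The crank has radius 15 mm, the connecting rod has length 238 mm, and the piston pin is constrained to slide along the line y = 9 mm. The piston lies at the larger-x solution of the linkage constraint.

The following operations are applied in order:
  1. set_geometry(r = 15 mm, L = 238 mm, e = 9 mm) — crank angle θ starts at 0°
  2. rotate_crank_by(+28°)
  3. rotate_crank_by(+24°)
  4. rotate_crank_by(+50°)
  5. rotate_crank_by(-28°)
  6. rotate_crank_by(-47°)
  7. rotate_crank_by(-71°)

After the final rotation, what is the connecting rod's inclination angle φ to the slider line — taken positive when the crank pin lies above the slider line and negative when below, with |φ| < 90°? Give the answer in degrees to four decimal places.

set_geometry: r = 15 mm, L = 238 mm, e = 9 mm; θ ← 0°
rotate_crank_by(+28°): θ ← 0° +28° = 28°
rotate_crank_by(+24°): θ ← 28° +24° = 52°
rotate_crank_by(+50°): θ ← 52° +50° = 102°
rotate_crank_by(-28°): θ ← 102° -28° = 74°
rotate_crank_by(-47°): θ ← 74° -47° = 27°
rotate_crank_by(-71°): θ ← 27° -71° = -44°
crank pin P = (r cos θ, r sin θ) = (10.790097, -10.419876)
h = r sin θ − e = -10.419876 − 9 = -19.419876
sin φ = h / L = -19.419876 / 238 = -0.08159612
φ = arcsin(-0.08159612) = -4.680316°

-4.6803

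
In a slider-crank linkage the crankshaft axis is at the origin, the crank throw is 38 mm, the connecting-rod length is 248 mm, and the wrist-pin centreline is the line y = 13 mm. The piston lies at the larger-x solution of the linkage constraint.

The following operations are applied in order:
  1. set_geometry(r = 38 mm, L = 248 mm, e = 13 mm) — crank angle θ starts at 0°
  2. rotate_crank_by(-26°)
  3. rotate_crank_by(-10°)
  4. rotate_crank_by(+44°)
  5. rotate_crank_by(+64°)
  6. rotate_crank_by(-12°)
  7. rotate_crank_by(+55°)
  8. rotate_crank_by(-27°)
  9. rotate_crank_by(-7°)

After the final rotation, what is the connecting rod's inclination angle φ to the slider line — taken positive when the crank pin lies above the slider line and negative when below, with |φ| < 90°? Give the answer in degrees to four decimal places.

set_geometry: r = 38 mm, L = 248 mm, e = 13 mm; θ ← 0°
rotate_crank_by(-26°): θ ← 0° -26° = -26°
rotate_crank_by(-10°): θ ← -26° -10° = -36°
rotate_crank_by(+44°): θ ← -36° +44° = 8°
rotate_crank_by(+64°): θ ← 8° +64° = 72°
rotate_crank_by(-12°): θ ← 72° -12° = 60°
rotate_crank_by(+55°): θ ← 60° +55° = 115°
rotate_crank_by(-27°): θ ← 115° -27° = 88°
rotate_crank_by(-7°): θ ← 88° -7° = 81°
crank pin P = (r cos θ, r sin θ) = (5.944510, 37.532157)
h = r sin θ − e = 37.532157 − 13 = 24.532157
sin φ = h / L = 24.532157 / 248 = 0.09891999
φ = arcsin(0.09891999) = 5.676982°

5.6770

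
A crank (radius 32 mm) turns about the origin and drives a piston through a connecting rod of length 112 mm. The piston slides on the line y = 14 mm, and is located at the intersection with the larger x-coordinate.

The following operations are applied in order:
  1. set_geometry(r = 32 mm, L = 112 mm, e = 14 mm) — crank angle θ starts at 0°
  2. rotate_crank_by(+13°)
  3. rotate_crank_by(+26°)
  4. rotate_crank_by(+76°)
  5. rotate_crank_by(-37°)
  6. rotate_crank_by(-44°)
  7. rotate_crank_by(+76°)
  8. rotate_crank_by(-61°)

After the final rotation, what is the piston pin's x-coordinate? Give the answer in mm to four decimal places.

set_geometry: r = 32 mm, L = 112 mm, e = 14 mm; θ ← 0°
rotate_crank_by(+13°): θ ← 0° +13° = 13°
rotate_crank_by(+26°): θ ← 13° +26° = 39°
rotate_crank_by(+76°): θ ← 39° +76° = 115°
rotate_crank_by(-37°): θ ← 115° -37° = 78°
rotate_crank_by(-44°): θ ← 78° -44° = 34°
rotate_crank_by(+76°): θ ← 34° +76° = 110°
rotate_crank_by(-61°): θ ← 110° -61° = 49°
crank pin P = (r cos θ, r sin θ) = (20.993889, 24.150707)
h = r sin θ − e = 24.150707 − 14 = 10.150707
x = r cos θ + √(L² − h²) = 20.993889 + √(12544.0 − 103.0368) = 20.993889 + 111.539066 = 132.532955

132.5330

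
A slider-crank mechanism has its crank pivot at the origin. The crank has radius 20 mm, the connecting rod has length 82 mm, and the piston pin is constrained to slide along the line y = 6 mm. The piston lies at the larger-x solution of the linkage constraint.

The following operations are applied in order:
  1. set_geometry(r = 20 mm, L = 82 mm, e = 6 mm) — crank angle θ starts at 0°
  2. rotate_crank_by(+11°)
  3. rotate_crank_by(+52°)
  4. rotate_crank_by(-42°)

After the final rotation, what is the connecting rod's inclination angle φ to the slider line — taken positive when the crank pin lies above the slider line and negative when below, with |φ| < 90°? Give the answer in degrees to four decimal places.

set_geometry: r = 20 mm, L = 82 mm, e = 6 mm; θ ← 0°
rotate_crank_by(+11°): θ ← 0° +11° = 11°
rotate_crank_by(+52°): θ ← 11° +52° = 63°
rotate_crank_by(-42°): θ ← 63° -42° = 21°
crank pin P = (r cos θ, r sin θ) = (18.671609, 7.167359)
h = r sin θ − e = 7.167359 − 6 = 1.167359
sin φ = h / L = 1.167359 / 82 = 0.01423609
φ = arcsin(0.01423609) = 0.815695°

0.8157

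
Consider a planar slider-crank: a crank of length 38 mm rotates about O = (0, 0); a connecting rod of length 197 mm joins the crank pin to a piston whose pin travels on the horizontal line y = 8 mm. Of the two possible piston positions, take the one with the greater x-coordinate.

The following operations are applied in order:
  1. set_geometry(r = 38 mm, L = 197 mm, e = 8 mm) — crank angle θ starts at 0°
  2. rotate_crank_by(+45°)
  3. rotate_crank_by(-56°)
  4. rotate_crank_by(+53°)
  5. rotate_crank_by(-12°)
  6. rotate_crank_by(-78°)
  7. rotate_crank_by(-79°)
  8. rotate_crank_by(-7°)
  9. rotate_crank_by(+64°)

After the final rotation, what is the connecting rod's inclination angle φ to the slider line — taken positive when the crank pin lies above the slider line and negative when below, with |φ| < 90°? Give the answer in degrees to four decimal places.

set_geometry: r = 38 mm, L = 197 mm, e = 8 mm; θ ← 0°
rotate_crank_by(+45°): θ ← 0° +45° = 45°
rotate_crank_by(-56°): θ ← 45° -56° = -11°
rotate_crank_by(+53°): θ ← -11° +53° = 42°
rotate_crank_by(-12°): θ ← 42° -12° = 30°
rotate_crank_by(-78°): θ ← 30° -78° = -48°
rotate_crank_by(-79°): θ ← -48° -79° = -127°
rotate_crank_by(-7°): θ ← -127° -7° = -134°
rotate_crank_by(+64°): θ ← -134° +64° = -70°
crank pin P = (r cos θ, r sin θ) = (12.996765, -35.708320)
h = r sin θ − e = -35.708320 − 8 = -43.708320
sin φ = h / L = -43.708320 / 197 = -0.22186964
φ = arcsin(-0.22186964) = -12.818870°

-12.8189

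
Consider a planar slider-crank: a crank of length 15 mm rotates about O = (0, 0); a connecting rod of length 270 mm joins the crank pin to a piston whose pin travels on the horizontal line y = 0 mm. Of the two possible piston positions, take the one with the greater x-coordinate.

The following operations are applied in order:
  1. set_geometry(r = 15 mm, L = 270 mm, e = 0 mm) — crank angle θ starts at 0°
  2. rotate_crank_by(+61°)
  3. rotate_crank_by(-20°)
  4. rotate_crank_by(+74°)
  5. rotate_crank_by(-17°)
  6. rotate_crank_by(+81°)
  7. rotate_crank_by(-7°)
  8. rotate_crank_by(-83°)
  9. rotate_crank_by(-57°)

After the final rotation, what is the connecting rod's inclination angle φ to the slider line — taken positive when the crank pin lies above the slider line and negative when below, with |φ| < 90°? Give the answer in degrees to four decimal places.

1.6870

set_geometry: r = 15 mm, L = 270 mm, e = 0 mm; θ ← 0°
rotate_crank_by(+61°): θ ← 0° +61° = 61°
rotate_crank_by(-20°): θ ← 61° -20° = 41°
rotate_crank_by(+74°): θ ← 41° +74° = 115°
rotate_crank_by(-17°): θ ← 115° -17° = 98°
rotate_crank_by(+81°): θ ← 98° +81° = 179°
rotate_crank_by(-7°): θ ← 179° -7° = 172°
rotate_crank_by(-83°): θ ← 172° -83° = 89°
rotate_crank_by(-57°): θ ← 89° -57° = 32°
crank pin P = (r cos θ, r sin θ) = (12.720721, 7.948789)
h = r sin θ − e = 7.948789 − 0 = 7.948789
sin φ = h / L = 7.948789 / 270 = 0.02943996
φ = arcsin(0.02943996) = 1.687029°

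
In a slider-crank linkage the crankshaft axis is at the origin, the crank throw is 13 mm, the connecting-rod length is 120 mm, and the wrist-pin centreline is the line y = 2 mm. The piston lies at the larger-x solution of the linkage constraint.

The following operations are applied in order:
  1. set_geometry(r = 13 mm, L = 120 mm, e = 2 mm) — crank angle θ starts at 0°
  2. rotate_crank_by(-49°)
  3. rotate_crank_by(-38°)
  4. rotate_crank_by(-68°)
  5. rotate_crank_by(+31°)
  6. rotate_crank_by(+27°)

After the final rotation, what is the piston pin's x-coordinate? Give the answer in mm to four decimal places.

set_geometry: r = 13 mm, L = 120 mm, e = 2 mm; θ ← 0°
rotate_crank_by(-49°): θ ← 0° -49° = -49°
rotate_crank_by(-38°): θ ← -49° -38° = -87°
rotate_crank_by(-68°): θ ← -87° -68° = -155°
rotate_crank_by(+31°): θ ← -155° +31° = -124°
rotate_crank_by(+27°): θ ← -124° +27° = -97°
crank pin P = (r cos θ, r sin θ) = (-1.584301, -12.903100)
h = r sin θ − e = -12.903100 − 2 = -14.903100
x = r cos θ + √(L² − h²) = -1.584301 + √(14400.0 − 222.1024) = -1.584301 + 119.070977 = 117.486676

117.4867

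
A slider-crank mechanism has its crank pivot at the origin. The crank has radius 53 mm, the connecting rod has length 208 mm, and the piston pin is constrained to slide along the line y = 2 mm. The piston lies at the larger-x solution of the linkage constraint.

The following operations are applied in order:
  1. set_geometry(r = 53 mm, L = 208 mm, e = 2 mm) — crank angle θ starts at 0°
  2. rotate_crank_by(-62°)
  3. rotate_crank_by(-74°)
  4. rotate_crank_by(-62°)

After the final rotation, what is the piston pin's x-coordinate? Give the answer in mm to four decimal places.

set_geometry: r = 53 mm, L = 208 mm, e = 2 mm; θ ← 0°
rotate_crank_by(-62°): θ ← 0° -62° = -62°
rotate_crank_by(-74°): θ ← -62° -74° = -136°
rotate_crank_by(-62°): θ ← -136° -62° = -198°
crank pin P = (r cos θ, r sin θ) = (-50.405995, 16.377901)
h = r sin θ − e = 16.377901 − 2 = 14.377901
x = r cos θ + √(L² − h²) = -50.405995 + √(43264.0 − 206.7240) = -50.405995 + 207.502472 = 157.096477

157.0965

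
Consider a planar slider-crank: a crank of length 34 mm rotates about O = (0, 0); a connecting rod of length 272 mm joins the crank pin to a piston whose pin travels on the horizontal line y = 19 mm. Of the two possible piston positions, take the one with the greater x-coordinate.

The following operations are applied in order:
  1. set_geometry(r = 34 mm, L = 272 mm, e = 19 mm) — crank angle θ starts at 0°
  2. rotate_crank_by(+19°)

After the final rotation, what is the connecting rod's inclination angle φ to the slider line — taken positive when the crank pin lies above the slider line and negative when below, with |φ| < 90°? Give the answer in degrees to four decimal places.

-1.6708

set_geometry: r = 34 mm, L = 272 mm, e = 19 mm; θ ← 0°
rotate_crank_by(+19°): θ ← 0° +19° = 19°
crank pin P = (r cos θ, r sin θ) = (32.147632, 11.069317)
h = r sin θ − e = 11.069317 − 19 = -7.930683
sin φ = h / L = -7.930683 / 272 = -0.02915692
φ = arcsin(-0.02915692) = -1.670805°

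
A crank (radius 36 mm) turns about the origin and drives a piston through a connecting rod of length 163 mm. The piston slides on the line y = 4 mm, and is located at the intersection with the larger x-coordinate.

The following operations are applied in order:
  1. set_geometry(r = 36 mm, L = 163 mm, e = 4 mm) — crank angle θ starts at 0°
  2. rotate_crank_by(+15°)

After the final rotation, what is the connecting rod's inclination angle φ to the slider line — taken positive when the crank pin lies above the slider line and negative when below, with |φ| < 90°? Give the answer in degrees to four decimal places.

set_geometry: r = 36 mm, L = 163 mm, e = 4 mm; θ ← 0°
rotate_crank_by(+15°): θ ← 0° +15° = 15°
crank pin P = (r cos θ, r sin θ) = (34.773330, 9.317486)
h = r sin θ − e = 9.317486 − 4 = 5.317486
sin φ = h / L = 5.317486 / 163 = 0.03262261
φ = arcsin(0.03262261) = 1.869470°

1.8695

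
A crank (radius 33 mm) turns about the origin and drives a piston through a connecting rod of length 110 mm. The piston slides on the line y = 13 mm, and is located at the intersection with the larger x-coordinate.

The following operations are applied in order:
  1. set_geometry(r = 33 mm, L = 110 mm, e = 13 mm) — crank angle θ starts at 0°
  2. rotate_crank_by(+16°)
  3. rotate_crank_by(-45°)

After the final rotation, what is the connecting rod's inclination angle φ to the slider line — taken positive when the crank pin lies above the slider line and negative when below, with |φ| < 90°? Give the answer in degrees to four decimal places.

-15.2852

set_geometry: r = 33 mm, L = 110 mm, e = 13 mm; θ ← 0°
rotate_crank_by(+16°): θ ← 0° +16° = 16°
rotate_crank_by(-45°): θ ← 16° -45° = -29°
crank pin P = (r cos θ, r sin θ) = (28.862450, -15.998717)
h = r sin θ − e = -15.998717 − 13 = -28.998717
sin φ = h / L = -28.998717 / 110 = -0.26362470
φ = arcsin(-0.26362470) = -15.285249°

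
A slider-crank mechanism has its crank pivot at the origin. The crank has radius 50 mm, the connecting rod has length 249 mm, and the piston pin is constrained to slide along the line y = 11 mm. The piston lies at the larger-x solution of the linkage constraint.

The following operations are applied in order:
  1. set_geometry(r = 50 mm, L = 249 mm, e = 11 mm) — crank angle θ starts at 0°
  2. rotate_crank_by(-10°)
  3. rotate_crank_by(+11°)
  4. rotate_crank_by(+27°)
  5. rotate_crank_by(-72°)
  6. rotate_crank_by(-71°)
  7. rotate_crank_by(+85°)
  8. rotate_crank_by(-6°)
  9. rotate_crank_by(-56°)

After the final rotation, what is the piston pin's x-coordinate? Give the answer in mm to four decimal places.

239.6752

set_geometry: r = 50 mm, L = 249 mm, e = 11 mm; θ ← 0°
rotate_crank_by(-10°): θ ← 0° -10° = -10°
rotate_crank_by(+11°): θ ← -10° +11° = 1°
rotate_crank_by(+27°): θ ← 1° +27° = 28°
rotate_crank_by(-72°): θ ← 28° -72° = -44°
rotate_crank_by(-71°): θ ← -44° -71° = -115°
rotate_crank_by(+85°): θ ← -115° +85° = -30°
rotate_crank_by(-6°): θ ← -30° -6° = -36°
rotate_crank_by(-56°): θ ← -36° -56° = -92°
crank pin P = (r cos θ, r sin θ) = (-1.744975, -49.969541)
h = r sin θ − e = -49.969541 − 11 = -60.969541
x = r cos θ + √(L² − h²) = -1.744975 + √(62001.0 − 3717.2850) = -1.744975 + 241.420204 = 239.675229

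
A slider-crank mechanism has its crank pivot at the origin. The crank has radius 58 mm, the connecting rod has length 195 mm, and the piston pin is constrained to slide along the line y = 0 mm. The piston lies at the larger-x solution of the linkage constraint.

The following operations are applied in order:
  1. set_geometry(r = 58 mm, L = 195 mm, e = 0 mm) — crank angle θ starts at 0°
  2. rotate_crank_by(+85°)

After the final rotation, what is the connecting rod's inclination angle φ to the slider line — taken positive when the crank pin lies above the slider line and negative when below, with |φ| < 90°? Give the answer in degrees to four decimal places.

17.2358

set_geometry: r = 58 mm, L = 195 mm, e = 0 mm; θ ← 0°
rotate_crank_by(+85°): θ ← 0° +85° = 85°
crank pin P = (r cos θ, r sin θ) = (5.055033, 57.779292)
h = r sin θ − e = 57.779292 − 0 = 57.779292
sin φ = h / L = 57.779292 / 195 = 0.29630406
φ = arcsin(0.29630406) = 17.235751°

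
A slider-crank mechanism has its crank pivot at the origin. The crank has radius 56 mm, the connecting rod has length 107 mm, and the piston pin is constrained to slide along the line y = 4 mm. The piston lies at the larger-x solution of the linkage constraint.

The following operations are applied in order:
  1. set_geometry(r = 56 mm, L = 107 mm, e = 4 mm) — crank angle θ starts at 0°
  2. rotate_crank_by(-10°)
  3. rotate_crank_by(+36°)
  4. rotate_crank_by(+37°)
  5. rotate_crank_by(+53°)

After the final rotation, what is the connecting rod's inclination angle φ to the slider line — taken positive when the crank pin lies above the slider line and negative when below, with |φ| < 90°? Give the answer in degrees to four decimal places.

set_geometry: r = 56 mm, L = 107 mm, e = 4 mm; θ ← 0°
rotate_crank_by(-10°): θ ← 0° -10° = -10°
rotate_crank_by(+36°): θ ← -10° +36° = 26°
rotate_crank_by(+37°): θ ← 26° +37° = 63°
rotate_crank_by(+53°): θ ← 63° +53° = 116°
crank pin P = (r cos θ, r sin θ) = (-24.548784, 50.332467)
h = r sin θ − e = 50.332467 − 4 = 46.332467
sin φ = h / L = 46.332467 / 107 = 0.43301371
φ = arcsin(0.43301371) = 25.658970°

25.6590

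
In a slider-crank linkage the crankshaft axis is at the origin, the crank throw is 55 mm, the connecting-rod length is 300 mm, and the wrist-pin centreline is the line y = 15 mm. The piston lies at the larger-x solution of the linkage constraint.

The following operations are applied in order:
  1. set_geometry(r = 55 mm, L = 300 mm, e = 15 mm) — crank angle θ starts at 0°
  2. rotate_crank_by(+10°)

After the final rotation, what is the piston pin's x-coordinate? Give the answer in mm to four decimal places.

354.1149

set_geometry: r = 55 mm, L = 300 mm, e = 15 mm; θ ← 0°
rotate_crank_by(+10°): θ ← 0° +10° = 10°
crank pin P = (r cos θ, r sin θ) = (54.164426, 9.550650)
h = r sin θ − e = 9.550650 − 15 = -5.449350
x = r cos θ + √(L² − h²) = 54.164426 + √(90000.0 − 29.6954) = 54.164426 + 299.950504 = 354.114930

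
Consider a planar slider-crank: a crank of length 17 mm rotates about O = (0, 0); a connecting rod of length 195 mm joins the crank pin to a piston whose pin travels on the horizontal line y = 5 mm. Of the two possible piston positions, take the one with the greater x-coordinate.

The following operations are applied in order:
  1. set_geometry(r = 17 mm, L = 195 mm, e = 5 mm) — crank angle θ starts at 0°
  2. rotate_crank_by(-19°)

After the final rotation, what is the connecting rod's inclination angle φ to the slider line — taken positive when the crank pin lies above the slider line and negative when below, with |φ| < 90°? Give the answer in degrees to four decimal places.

set_geometry: r = 17 mm, L = 195 mm, e = 5 mm; θ ← 0°
rotate_crank_by(-19°): θ ← 0° -19° = -19°
crank pin P = (r cos θ, r sin θ) = (16.073816, -5.534659)
h = r sin θ − e = -5.534659 − 5 = -10.534659
sin φ = h / L = -10.534659 / 195 = -0.05402389
φ = arcsin(-0.05402389) = -3.096849°

-3.0968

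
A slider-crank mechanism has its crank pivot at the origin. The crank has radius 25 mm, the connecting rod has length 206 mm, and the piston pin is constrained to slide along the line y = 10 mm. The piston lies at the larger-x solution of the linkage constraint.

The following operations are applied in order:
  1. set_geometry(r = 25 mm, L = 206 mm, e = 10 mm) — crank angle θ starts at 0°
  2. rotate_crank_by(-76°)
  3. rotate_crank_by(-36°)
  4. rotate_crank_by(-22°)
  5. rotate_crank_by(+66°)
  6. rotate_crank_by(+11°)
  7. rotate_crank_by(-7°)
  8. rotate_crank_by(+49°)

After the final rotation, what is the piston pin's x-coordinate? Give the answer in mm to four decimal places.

set_geometry: r = 25 mm, L = 206 mm, e = 10 mm; θ ← 0°
rotate_crank_by(-76°): θ ← 0° -76° = -76°
rotate_crank_by(-36°): θ ← -76° -36° = -112°
rotate_crank_by(-22°): θ ← -112° -22° = -134°
rotate_crank_by(+66°): θ ← -134° +66° = -68°
rotate_crank_by(+11°): θ ← -68° +11° = -57°
rotate_crank_by(-7°): θ ← -57° -7° = -64°
rotate_crank_by(+49°): θ ← -64° +49° = -15°
crank pin P = (r cos θ, r sin θ) = (24.148146, -6.470476)
h = r sin θ − e = -6.470476 − 10 = -16.470476
x = r cos θ + √(L² − h²) = 24.148146 + √(42436.0 − 271.2766) = 24.148146 + 205.340506 = 229.488652

229.4887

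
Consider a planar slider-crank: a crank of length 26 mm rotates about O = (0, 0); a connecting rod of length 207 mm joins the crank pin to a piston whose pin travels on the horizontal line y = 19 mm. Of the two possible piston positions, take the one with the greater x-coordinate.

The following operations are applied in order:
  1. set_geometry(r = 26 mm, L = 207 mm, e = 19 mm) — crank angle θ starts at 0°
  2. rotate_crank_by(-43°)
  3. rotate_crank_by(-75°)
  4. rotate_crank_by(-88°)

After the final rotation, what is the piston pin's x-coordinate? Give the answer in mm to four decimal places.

183.4917

set_geometry: r = 26 mm, L = 207 mm, e = 19 mm; θ ← 0°
rotate_crank_by(-43°): θ ← 0° -43° = -43°
rotate_crank_by(-75°): θ ← -43° -75° = -118°
rotate_crank_by(-88°): θ ← -118° -88° = -206°
crank pin P = (r cos θ, r sin θ) = (-23.368645, 11.397650)
h = r sin θ − e = 11.397650 − 19 = -7.602350
x = r cos θ + √(L² − h²) = -23.368645 + √(42849.0 − 57.7957) = -23.368645 + 206.860350 = 183.491704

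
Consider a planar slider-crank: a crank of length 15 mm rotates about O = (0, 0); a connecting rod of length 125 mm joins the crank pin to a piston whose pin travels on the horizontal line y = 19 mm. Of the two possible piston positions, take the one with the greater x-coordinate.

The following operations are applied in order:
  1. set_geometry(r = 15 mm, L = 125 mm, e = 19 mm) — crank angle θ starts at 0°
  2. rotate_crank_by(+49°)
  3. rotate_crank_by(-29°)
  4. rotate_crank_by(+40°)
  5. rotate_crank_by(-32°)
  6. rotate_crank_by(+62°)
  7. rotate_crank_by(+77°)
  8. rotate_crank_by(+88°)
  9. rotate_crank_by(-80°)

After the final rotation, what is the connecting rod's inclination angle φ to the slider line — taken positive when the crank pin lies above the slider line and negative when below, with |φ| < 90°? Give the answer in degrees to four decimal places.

set_geometry: r = 15 mm, L = 125 mm, e = 19 mm; θ ← 0°
rotate_crank_by(+49°): θ ← 0° +49° = 49°
rotate_crank_by(-29°): θ ← 49° -29° = 20°
rotate_crank_by(+40°): θ ← 20° +40° = 60°
rotate_crank_by(-32°): θ ← 60° -32° = 28°
rotate_crank_by(+62°): θ ← 28° +62° = 90°
rotate_crank_by(+77°): θ ← 90° +77° = 167°
rotate_crank_by(+88°): θ ← 167° +88° = 255°
rotate_crank_by(-80°): θ ← 255° -80° = 175°
crank pin P = (r cos θ, r sin θ) = (-14.942920, 1.307336)
h = r sin θ − e = 1.307336 − 19 = -17.692664
sin φ = h / L = -17.692664 / 125 = -0.14154131
φ = arcsin(-0.14154131) = -8.137045°

-8.1370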